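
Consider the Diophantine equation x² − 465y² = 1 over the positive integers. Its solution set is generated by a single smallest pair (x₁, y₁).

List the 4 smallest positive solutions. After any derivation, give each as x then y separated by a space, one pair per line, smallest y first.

√465 = [21; 1,1,3,2,2,2,3,1,1,42, …], period ℓ=10 (even) → k=9
step 0: (21, 1)  from 21·(1,0) + (0,1)
step 1: (22, 1)  from 1·(21,1) + (1,0)
step 2: (43, 2)  from 1·(22,1) + (21,1)
step 3: (151, 7)  from 3·(43,2) + (22,1)
step 4: (345, 16)  from 2·(151,7) + (43,2)
step 5: (841, 39)  from 2·(345,16) + (151,7)
step 6: (2027, 94)  from 2·(841,39) + (345,16)
step 7: (6922, 321)  from 3·(2027,94) + (841,39)
step 8: (8949, 415)  from 1·(6922,321) + (2027,94)
step 9: (15871, 736)  from 1·(8949,415) + (6922,321)
→ (15871, 736).  Check: 15871²=251888641, 465·736²=251888640, difference 1.
(x_2, y_2) = (15871·15871 + 465·736·736, 15871·736 + 736·15871) = (503777281, 23362112)
(x_3, y_3) = (15871·503777281 + 465·736·23362112, 15871·23362112 + 736·503777281) = (15990898437631, 741560158368)
(x_4, y_4) = (15871·15990898437631 + 465·736·741560158368, 15871·741560158368 + 736·15990898437631) = (507583097703505921, 23538602523554944)

15871 736
503777281 23362112
15990898437631 741560158368
507583097703505921 23538602523554944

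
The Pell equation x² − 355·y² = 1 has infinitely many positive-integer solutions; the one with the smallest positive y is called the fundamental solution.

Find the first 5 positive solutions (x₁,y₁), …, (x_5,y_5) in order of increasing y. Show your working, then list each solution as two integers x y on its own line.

954809 50676
1823320452961 96771801768
3481845556741524089 184797174548553948
6648994948371812427335041 352892010866963721270096
12697040435316401858305944800249 673888936007564730309809629380

√355 = [18; 1,5,3,3,1,6,1,3,3,5,1,36, …], period ℓ=12 (even) → k=11
a_0=18:  p_0=18·1+0=18,  q_0=18·0+1=1
a_1=1:  p_1=1·18+1=19,  q_1=1·1+0=1
a_2=5:  p_2=5·19+18=113,  q_2=5·1+1=6
a_3=3:  p_3=3·113+19=358,  q_3=3·6+1=19
…
a_5=1:  p_5=1·1187+358=1545,  q_5=1·63+19=82
a_6=6:  p_6=6·1545+1187=10457,  q_6=6·82+63=555
a_7=1:  p_7=1·10457+1545=12002,  q_7=1·555+82=637
…
a_9=3:  p_9=3·46463+12002=151391,  q_9=3·2466+637=8035
a_10=5:  p_10=5·151391+46463=803418,  q_10=5·8035+2466=42641
a_11=1:  p_11=1·803418+151391=954809,  q_11=1·42641+8035=50676
fundamental: x₁=954809, y₁=50676  (since 911660226481 − 355·2568056976 = 1)
k=2:  x_2 = 954809·954809+355·50676·50676 = 1823320452961,  y_2 = 954809·50676+50676·954809 = 96771801768
k=3:  x_3 = 954809·1823320452961+355·50676·96771801768 = 3481845556741524089,  y_3 = 954809·96771801768+50676·1823320452961 = 184797174548553948
k=4:  x_4 = 954809·3481845556741524089+355·50676·184797174548553948 = 6648994948371812427335041,  y_4 = 954809·184797174548553948+50676·3481845556741524089 = 352892010866963721270096
k=5:  x_5 = 954809·6648994948371812427335041+355·50676·352892010866963721270096 = 12697040435316401858305944800249,  y_5 = 954809·352892010866963721270096+50676·6648994948371812427335041 = 673888936007564730309809629380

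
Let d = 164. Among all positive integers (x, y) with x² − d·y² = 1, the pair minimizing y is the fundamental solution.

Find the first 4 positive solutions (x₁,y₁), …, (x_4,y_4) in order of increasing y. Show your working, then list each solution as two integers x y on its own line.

2049 160
8396801 655680
34410088449 2686976480
141012534067201 11011228959360

√164 = [12; 1,4,6,4,1,24, …], period ℓ=6 (even) → k=5
step 0: (12, 1)  from 12·(1,0) + (0,1)
…
step 4: (1652, 129)  from 4·(397,31) + (64,5)
step 5: (2049, 160)  from 1·(1652,129) + (397,31)
fundamental: x₁=2049, y₁=160  (since 4198401 − 164·25600 = 1)
n=2: (2049,160)∘(2049,160) = (2049·2049+164·160·160, 2049·160+160·2049) = (8396801,655680)
n=3: (8396801,655680)∘(2049,160) = (2049·8396801+164·160·655680, 2049·655680+160·8396801) = (34410088449,2686976480)
n=4: (34410088449,2686976480)∘(2049,160) = (2049·34410088449+164·160·2686976480, 2049·2686976480+160·34410088449) = (141012534067201,11011228959360)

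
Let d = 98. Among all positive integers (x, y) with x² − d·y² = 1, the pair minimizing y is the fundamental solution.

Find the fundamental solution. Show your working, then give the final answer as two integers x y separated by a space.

√98 → a₀=9, period (1,8,1,18); ℓ=4 even so k=3
i=0: a=9 ⇒ p=9, q=1
i=1: a=1 ⇒ p=10, q=1
i=2: a=8 ⇒ p=89, q=9
i=3: a=1 ⇒ p=99, q=10
fundamental: x₁=99, y₁=10  (since 9801 − 98·100 = 1)

99 10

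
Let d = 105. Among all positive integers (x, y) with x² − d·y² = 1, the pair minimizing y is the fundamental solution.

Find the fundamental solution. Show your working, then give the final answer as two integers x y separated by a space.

√105 = [10; 4,20, …], period ℓ=2 (even) → k=1
i=0: a=10 ⇒ p=10, q=1
i=1: a=4 ⇒ p=41, q=4
(x₁, y₁) = (41, 4);  41² − 105·4² = 1 ✓

41 4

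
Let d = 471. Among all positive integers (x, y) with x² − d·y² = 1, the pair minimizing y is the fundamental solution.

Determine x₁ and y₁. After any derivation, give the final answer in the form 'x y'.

[21; 1,2,2,1,3,…,2,1,42] for √471; ℓ=14 ⇒ convergent index 13
step 0: (21, 1)  from 21·(1,0) + (0,1)
…
step 4: (217, 10)  from 1·(152,7) + (65,3)
step 5: (803, 37)  from 3·(217,10) + (152,7)
…
step 8: (198665, 9154)  from 4·(48809,2249) + (3429,158)
…
step 10: (843469, 38865)  from 1·(644804,29711) + (198665,9154)
step 11: (2331742, 107441)  from 2·(843469,38865) + (644804,29711)
step 12: (5506953, 253747)  from 2·(2331742,107441) + (843469,38865)
step 13: (7838695, 361188)  from 1·(5506953,253747) + (2331742,107441)
(x₁, y₁) = (7838695, 361188);  7838695² − 471·361188² = 1 ✓

7838695 361188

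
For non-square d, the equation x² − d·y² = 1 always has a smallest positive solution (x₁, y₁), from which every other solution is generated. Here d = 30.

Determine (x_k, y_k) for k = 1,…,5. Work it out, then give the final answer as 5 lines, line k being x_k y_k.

11 2
241 44
5291 966
116161 21208
2550251 465610

[5; 2,10] for √30; ℓ=2 ⇒ convergent index 1
k=0  a_k=5  p_k/q_k = 5/1
k=1  a_k=2  p_k/q_k = 11/2
fundamental: x₁=11, y₁=2  (since 121 − 30·4 = 1)
(x_2, y_2) = (11·11 + 30·2·2, 11·2 + 2·11) = (241, 44)
(x_3, y_3) = (11·241 + 30·2·44, 11·44 + 2·241) = (5291, 966)
(x_4, y_4) = (11·5291 + 30·2·966, 11·966 + 2·5291) = (116161, 21208)
(x_5, y_5) = (11·116161 + 30·2·21208, 11·21208 + 2·116161) = (2550251, 465610)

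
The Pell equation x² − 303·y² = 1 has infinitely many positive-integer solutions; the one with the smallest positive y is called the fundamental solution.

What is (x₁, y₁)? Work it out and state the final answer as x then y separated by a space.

2524 145

√303 = [17; 2,2,5,2,2,34, …], period ℓ=6 (even) → k=5
i=0: a=17 ⇒ p=17, q=1
i=1: a=2 ⇒ p=35, q=2
…
i=3: a=5 ⇒ p=470, q=27
i=4: a=2 ⇒ p=1027, q=59
i=5: a=2 ⇒ p=2524, q=145
→ (2524, 145).  Check: 2524²=6370576, 303·145²=6370575, difference 1.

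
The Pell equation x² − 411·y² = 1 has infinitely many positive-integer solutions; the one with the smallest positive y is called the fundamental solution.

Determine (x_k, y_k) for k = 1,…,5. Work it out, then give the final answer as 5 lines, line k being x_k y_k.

d=411: √d = [20; 3,1,1,1,19,1,1,1,3,40] (ℓ=10, even), read p_9/q_9
a_0=20:  p_0=20·1+0=20,  q_0=20·0+1=1
…
a_4=1:  p_4=1·142+81=223,  q_4=1·7+4=11
a_5=19:  p_5=19·223+142=4379,  q_5=19·11+7=216
…
a_8=1:  p_8=1·8981+4602=13583,  q_8=1·443+227=670
a_9=3:  p_9=3·13583+8981=49730,  q_9=3·670+443=2453
(x₁, y₁) = (49730, 2453);  49730² − 411·2453² = 1 ✓
(49730+2453√411)^2 = 4946145799 + 243975380√411
(49730+2453√411)^3 = 491943661118810 + 24265791292347√411
(49730+2453√411)^4 = 48928716529930696801 + 2413475601692857240√411
(49730+2453√411)^5 = 4866450145574963442708650 + 240044283320105789798053√411

49730 2453
4946145799 243975380
491943661118810 24265791292347
48928716529930696801 2413475601692857240
4866450145574963442708650 240044283320105789798053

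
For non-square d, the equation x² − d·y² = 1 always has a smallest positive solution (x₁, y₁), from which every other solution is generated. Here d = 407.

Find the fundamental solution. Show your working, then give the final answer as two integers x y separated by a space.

√407 → a₀=20, period (5,1,2,1,5,40); ℓ=6 even so k=5
step 0: (20, 1)  from 20·(1,0) + (0,1)
…
step 2: (121, 6)  from 1·(101,5) + (20,1)
step 3: (343, 17)  from 2·(121,6) + (101,5)
step 4: (464, 23)  from 1·(343,17) + (121,6)
step 5: (2663, 132)  from 5·(464,23) + (343,17)
(x₁, y₁) = (2663, 132);  2663² − 407·132² = 1 ✓

2663 132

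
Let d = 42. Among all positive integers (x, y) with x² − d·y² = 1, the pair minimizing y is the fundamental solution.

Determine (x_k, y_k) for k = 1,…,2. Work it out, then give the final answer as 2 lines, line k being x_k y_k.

√42 → a₀=6, period (2,12); ℓ=2 even so k=1
a_0=6:  p_0=6·1+0=6,  q_0=6·0+1=1
a_1=2:  p_1=2·6+1=13,  q_1=2·1+0=2
fundamental: x₁=13, y₁=2  (since 169 − 42·4 = 1)
k=2:  x_2 = 13·13+42·2·2 = 337,  y_2 = 13·2+2·13 = 52

13 2
337 52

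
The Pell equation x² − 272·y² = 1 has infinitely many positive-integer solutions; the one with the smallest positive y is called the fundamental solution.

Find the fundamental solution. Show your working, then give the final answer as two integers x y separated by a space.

√272 = [16; 2,32, …], period ℓ=2 (even) → k=1
a_0=16:  p_0=16·1+0=16,  q_0=16·0+1=1
a_1=2:  p_1=2·16+1=33,  q_1=2·1+0=2
→ (33, 2).  Check: 33²=1089, 272·2²=1088, difference 1.

33 2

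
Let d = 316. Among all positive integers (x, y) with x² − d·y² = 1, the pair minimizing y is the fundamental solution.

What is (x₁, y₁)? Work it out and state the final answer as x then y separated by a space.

12799 720

√316 → a₀=17, period (1,3,2,8,2,3,1,34); ℓ=8 even so k=7
a_0=17:  p_0=17·1+0=17,  q_0=17·0+1=1
a_1=1:  p_1=1·17+1=18,  q_1=1·1+0=1
…
a_3=2:  p_3=2·71+18=160,  q_3=2·4+1=9
a_4=8:  p_4=8·160+71=1351,  q_4=8·9+4=76
a_5=2:  p_5=2·1351+160=2862,  q_5=2·76+9=161
a_6=3:  p_6=3·2862+1351=9937,  q_6=3·161+76=559
a_7=1:  p_7=1·9937+2862=12799,  q_7=1·559+161=720
fundamental: x₁=12799, y₁=720  (since 163814401 − 316·518400 = 1)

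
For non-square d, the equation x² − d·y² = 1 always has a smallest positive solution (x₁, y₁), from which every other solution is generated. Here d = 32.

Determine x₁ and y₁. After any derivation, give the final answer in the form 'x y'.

17 3

d=32: √d = [5; 1,1,1,10] (ℓ=4, even), read p_3/q_3
i=0: a=5 ⇒ p=5, q=1
i=1: a=1 ⇒ p=6, q=1
i=2: a=1 ⇒ p=11, q=2
i=3: a=1 ⇒ p=17, q=3
→ (17, 3).  Check: 17²=289, 32·3²=288, difference 1.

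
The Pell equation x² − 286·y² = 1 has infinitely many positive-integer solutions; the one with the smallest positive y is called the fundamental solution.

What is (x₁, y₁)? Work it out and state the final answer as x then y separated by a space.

561835 33222

√286 = [16; 1,10,3,3,2,3,3,10,1,32, …], period ℓ=10 (even) → k=9
a_0=16:  p_0=16·1+0=16,  q_0=16·0+1=1
a_1=1:  p_1=1·16+1=17,  q_1=1·1+0=1
a_2=10:  p_2=10·17+16=186,  q_2=10·1+1=11
a_3=3:  p_3=3·186+17=575,  q_3=3·11+1=34
…
a_5=2:  p_5=2·1911+575=4397,  q_5=2·113+34=260
a_6=3:  p_6=3·4397+1911=15102,  q_6=3·260+113=893
a_7=3:  p_7=3·15102+4397=49703,  q_7=3·893+260=2939
a_8=10:  p_8=10·49703+15102=512132,  q_8=10·2939+893=30283
a_9=1:  p_9=1·512132+49703=561835,  q_9=1·30283+2939=33222
(x₁, y₁) = (561835, 33222);  561835² − 286·33222² = 1 ✓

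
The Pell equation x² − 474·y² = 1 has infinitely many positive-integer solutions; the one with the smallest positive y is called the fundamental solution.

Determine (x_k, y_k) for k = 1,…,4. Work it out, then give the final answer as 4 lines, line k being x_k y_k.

d=474: √d = [21; 1,3,2,1,1,…,3,1,42] (ℓ=14, even), read p_13/q_13
a_0=21:  p_0=21·1+0=21,  q_0=21·0+1=1
a_1=1:  p_1=1·21+1=22,  q_1=1·1+0=1
a_2=3:  p_2=3·22+21=87,  q_2=3·1+1=4
a_3=2:  p_3=2·87+22=196,  q_3=2·4+1=9
a_4=1:  p_4=1·196+87=283,  q_4=1·9+4=13
…
a_6=1:  p_6=1·479+283=762,  q_6=1·22+13=35
a_7=6:  p_7=6·762+479=5051,  q_7=6·35+22=232
a_8=1:  p_8=1·5051+762=5813,  q_8=1·232+35=267
…
a_11=2:  p_11=2·16677+10864=44218,  q_11=2·766+499=2031
a_12=3:  p_12=3·44218+16677=149331,  q_12=3·2031+766=6859
a_13=1:  p_13=1·149331+44218=193549,  q_13=1·6859+2031=8890
(x₁, y₁) = (193549, 8890);  193549² − 474·8890² = 1 ✓
k=2:  x_2 = 193549·193549+474·8890·8890 = 74922430801,  y_2 = 193549·8890+8890·193549 = 3441301220
k=3:  x_3 = 193549·74922430801+474·8890·3441301220 = 29002323118011949,  y_3 = 193549·3441301220+8890·74922430801 = 1332120819650670
k=4:  x_4 = 193549·29002323118011949+474·8890·1332120819650670 = 11226741274261267003201,  y_4 = 193549·1332120819650670+8890·29002323118011949 = 515661305041693754440

193549 8890
74922430801 3441301220
29002323118011949 1332120819650670
11226741274261267003201 515661305041693754440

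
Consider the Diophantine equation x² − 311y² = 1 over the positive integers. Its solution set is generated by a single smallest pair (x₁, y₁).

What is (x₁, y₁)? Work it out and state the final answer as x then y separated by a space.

16883880 957397

d=311: √d = [17; 1,1,1,2,1,…,1,1,34] (ℓ=16, even), read p_15/q_15
i=0: a=17 ⇒ p=17, q=1
i=1: a=1 ⇒ p=18, q=1
i=2: a=1 ⇒ p=35, q=2
i=3: a=1 ⇒ p=53, q=3
i=4: a=2 ⇒ p=141, q=8
…
i=6: a=6 ⇒ p=1305, q=74
i=7: a=3 ⇒ p=4109, q=233
i=8: a=17 ⇒ p=71158, q=4035
i=9: a=3 ⇒ p=217583, q=12338
…
i=11: a=1 ⇒ p=1594239, q=90401
i=12: a=2 ⇒ p=4565134, q=258865
i=13: a=1 ⇒ p=6159373, q=349266
i=14: a=1 ⇒ p=10724507, q=608131
i=15: a=1 ⇒ p=16883880, q=957397
(x₁, y₁) = (16883880, 957397);  16883880² − 311·957397² = 1 ✓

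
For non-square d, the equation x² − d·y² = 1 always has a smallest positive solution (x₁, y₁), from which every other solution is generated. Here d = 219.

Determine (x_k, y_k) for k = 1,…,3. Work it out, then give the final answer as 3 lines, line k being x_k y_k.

74 5
10951 740
1620674 109515

[14; 1,3,1,28] for √219; ℓ=4 ⇒ convergent index 3
k=0  a_k=14  p_k/q_k = 14/1
…
k=2  a_k=3  p_k/q_k = 59/4
k=3  a_k=1  p_k/q_k = 74/5
(x₁, y₁) = (74, 5);  74² − 219·5² = 1 ✓
(x_2, y_2) = (74·74 + 219·5·5, 74·5 + 5·74) = (10951, 740)
(x_3, y_3) = (74·10951 + 219·5·740, 74·740 + 5·10951) = (1620674, 109515)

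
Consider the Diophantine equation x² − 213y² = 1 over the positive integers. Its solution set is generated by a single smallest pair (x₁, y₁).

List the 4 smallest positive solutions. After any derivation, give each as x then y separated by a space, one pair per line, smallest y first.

d=213: √d = [14; 1,1,2,6,1,8,1,6,2,1,1,28] (ℓ=12, even), read p_11/q_11
a_0=14:  p_0=14·1+0=14,  q_0=14·0+1=1
a_1=1:  p_1=1·14+1=15,  q_1=1·1+0=1
…
a_4=6:  p_4=6·73+29=467,  q_4=6·5+2=32
a_5=1:  p_5=1·467+73=540,  q_5=1·32+5=37
a_6=8:  p_6=8·540+467=4787,  q_6=8·37+32=328
a_7=1:  p_7=1·4787+540=5327,  q_7=1·328+37=365
…
a_9=2:  p_9=2·36749+5327=78825,  q_9=2·2518+365=5401
a_10=1:  p_10=1·78825+36749=115574,  q_10=1·5401+2518=7919
a_11=1:  p_11=1·115574+78825=194399,  q_11=1·7919+5401=13320
→ (194399, 13320).  Check: 194399²=37790971201, 213·13320²=37790971200, difference 1.
n=2: (194399,13320)∘(194399,13320) = (194399·194399+213·13320·13320, 194399·13320+13320·194399) = (75581942401,5178789360)
n=3: (75581942401,5178789360)∘(194399,13320) = (194399·75581942401+213·13320·5178789360, 194399·5178789360+13320·75581942401) = (29386108041429599,2013502945575960)
n=4: (29386108041429599,2013502945575960)∘(194399,13320) = (194399·29386108041429599+213·13320·2013502945575960, 194399·2013502945575960+13320·29386108041429599) = (11425260034216163289601,782845918228863306720)

194399 13320
75581942401 5178789360
29386108041429599 2013502945575960
11425260034216163289601 782845918228863306720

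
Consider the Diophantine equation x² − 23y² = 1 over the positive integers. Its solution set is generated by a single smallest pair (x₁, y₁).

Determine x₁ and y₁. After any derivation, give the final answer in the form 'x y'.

24 5

[4; 1,3,1,8] for √23; ℓ=4 ⇒ convergent index 3
k=0  a_k=4  p_k/q_k = 4/1
k=1  a_k=1  p_k/q_k = 5/1
k=2  a_k=3  p_k/q_k = 19/4
k=3  a_k=1  p_k/q_k = 24/5
(x₁, y₁) = (24, 5);  24² − 23·5² = 1 ✓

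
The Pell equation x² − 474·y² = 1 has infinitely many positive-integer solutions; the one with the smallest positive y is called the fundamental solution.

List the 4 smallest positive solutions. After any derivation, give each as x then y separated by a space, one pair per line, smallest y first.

193549 8890
74922430801 3441301220
29002323118011949 1332120819650670
11226741274261267003201 515661305041693754440

d=474: √d = [21; 1,3,2,1,1,…,3,1,42] (ℓ=14, even), read p_13/q_13
step 0: (21, 1)  from 21·(1,0) + (0,1)
step 1: (22, 1)  from 1·(21,1) + (1,0)
…
step 4: (283, 13)  from 1·(196,9) + (87,4)
step 5: (479, 22)  from 1·(283,13) + (196,9)
step 6: (762, 35)  from 1·(479,22) + (283,13)
step 7: (5051, 232)  from 6·(762,35) + (479,22)
step 8: (5813, 267)  from 1·(5051,232) + (762,35)
…
step 10: (16677, 766)  from 1·(10864,499) + (5813,267)
…
step 12: (149331, 6859)  from 3·(44218,2031) + (16677,766)
step 13: (193549, 8890)  from 1·(149331,6859) + (44218,2031)
→ (193549, 8890).  Check: 193549²=37461215401, 474·8890²=37461215400, difference 1.
k=2:  x_2 = 193549·193549+474·8890·8890 = 74922430801,  y_2 = 193549·8890+8890·193549 = 3441301220
k=3:  x_3 = 193549·74922430801+474·8890·3441301220 = 29002323118011949,  y_3 = 193549·3441301220+8890·74922430801 = 1332120819650670
k=4:  x_4 = 193549·29002323118011949+474·8890·1332120819650670 = 11226741274261267003201,  y_4 = 193549·1332120819650670+8890·29002323118011949 = 515661305041693754440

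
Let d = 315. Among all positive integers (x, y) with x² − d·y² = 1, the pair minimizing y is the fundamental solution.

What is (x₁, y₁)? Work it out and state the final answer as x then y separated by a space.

71 4

[17; 1,2,1,34] for √315; ℓ=4 ⇒ convergent index 3
i=0: a=17 ⇒ p=17, q=1
i=1: a=1 ⇒ p=18, q=1
i=2: a=2 ⇒ p=53, q=3
i=3: a=1 ⇒ p=71, q=4
→ (71, 4).  Check: 71²=5041, 315·4²=5040, difference 1.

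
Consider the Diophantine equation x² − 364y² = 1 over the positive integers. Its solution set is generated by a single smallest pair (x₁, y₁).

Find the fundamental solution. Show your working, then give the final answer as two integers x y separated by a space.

√364 → a₀=19, period (12,1,2,3,1,8,1,3,2,1,12,38); ℓ=12 even so k=11
k=0  a_k=19  p_k/q_k = 19/1
…
k=2  a_k=1  p_k/q_k = 248/13
k=3  a_k=2  p_k/q_k = 725/38
…
k=7  a_k=1  p_k/q_k = 30755/1612
…
k=9  a_k=2  p_k/q_k = 270499/14178
k=10  a_k=1  p_k/q_k = 390371/20461
k=11  a_k=12  p_k/q_k = 4954951/259710
fundamental: x₁=4954951, y₁=259710  (since 24551539412401 − 364·67449284100 = 1)

4954951 259710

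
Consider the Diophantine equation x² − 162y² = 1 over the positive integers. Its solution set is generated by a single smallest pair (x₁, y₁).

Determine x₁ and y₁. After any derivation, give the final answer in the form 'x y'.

19601 1540

[12; 1,2,1,2,12,2,1,2,1,24] for √162; ℓ=10 ⇒ convergent index 9
k=0  a_k=12  p_k/q_k = 12/1
…
k=2  a_k=2  p_k/q_k = 38/3
…
k=4  a_k=2  p_k/q_k = 140/11
k=5  a_k=12  p_k/q_k = 1731/136
k=6  a_k=2  p_k/q_k = 3602/283
…
k=8  a_k=2  p_k/q_k = 14268/1121
k=9  a_k=1  p_k/q_k = 19601/1540
fundamental: x₁=19601, y₁=1540  (since 384199201 − 162·2371600 = 1)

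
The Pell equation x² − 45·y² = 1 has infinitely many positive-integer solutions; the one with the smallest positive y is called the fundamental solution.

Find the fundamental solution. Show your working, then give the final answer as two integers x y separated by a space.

161 24

√45 = [6; 1,2,2,2,1,12, …], period ℓ=6 (even) → k=5
a_0=6:  p_0=6·1+0=6,  q_0=6·0+1=1
a_1=1:  p_1=1·6+1=7,  q_1=1·1+0=1
a_2=2:  p_2=2·7+6=20,  q_2=2·1+1=3
a_3=2:  p_3=2·20+7=47,  q_3=2·3+1=7
a_4=2:  p_4=2·47+20=114,  q_4=2·7+3=17
a_5=1:  p_5=1·114+47=161,  q_5=1·17+7=24
→ (161, 24).  Check: 161²=25921, 45·24²=25920, difference 1.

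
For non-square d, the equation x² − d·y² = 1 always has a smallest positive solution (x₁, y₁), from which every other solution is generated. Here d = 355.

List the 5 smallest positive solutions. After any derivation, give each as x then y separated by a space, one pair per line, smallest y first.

d=355: √d = [18; 1,5,3,3,1,6,1,3,3,5,1,36] (ℓ=12, even), read p_11/q_11
i=0: a=18 ⇒ p=18, q=1
i=1: a=1 ⇒ p=19, q=1
…
i=3: a=3 ⇒ p=358, q=19
…
i=5: a=1 ⇒ p=1545, q=82
i=6: a=6 ⇒ p=10457, q=555
…
i=9: a=3 ⇒ p=151391, q=8035
i=10: a=5 ⇒ p=803418, q=42641
i=11: a=1 ⇒ p=954809, q=50676
(x₁, y₁) = (954809, 50676);  954809² − 355·50676² = 1 ✓
n=2: (954809,50676)∘(954809,50676) = (954809·954809+355·50676·50676, 954809·50676+50676·954809) = (1823320452961,96771801768)
n=3: (1823320452961,96771801768)∘(954809,50676) = (954809·1823320452961+355·50676·96771801768, 954809·96771801768+50676·1823320452961) = (3481845556741524089,184797174548553948)
n=4: (3481845556741524089,184797174548553948)∘(954809,50676) = (954809·3481845556741524089+355·50676·184797174548553948, 954809·184797174548553948+50676·3481845556741524089) = (6648994948371812427335041,352892010866963721270096)
n=5: (6648994948371812427335041,352892010866963721270096)∘(954809,50676) = (954809·6648994948371812427335041+355·50676·352892010866963721270096, 954809·352892010866963721270096+50676·6648994948371812427335041) = (12697040435316401858305944800249,673888936007564730309809629380)

954809 50676
1823320452961 96771801768
3481845556741524089 184797174548553948
6648994948371812427335041 352892010866963721270096
12697040435316401858305944800249 673888936007564730309809629380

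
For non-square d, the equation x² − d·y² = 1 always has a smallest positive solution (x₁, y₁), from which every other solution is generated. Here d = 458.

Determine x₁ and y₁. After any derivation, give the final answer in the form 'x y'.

22899 1070

d=458: √d = [21; 2,2,42] (ℓ=3, odd), read p_5/q_5
step 0: (21, 1)  from 21·(1,0) + (0,1)
…
step 2: (107, 5)  from 2·(43,2) + (21,1)
…
step 4: (9181, 429)  from 2·(4537,212) + (107,5)
step 5: (22899, 1070)  from 2·(9181,429) + (4537,212)
→ (22899, 1070).  Check: 22899²=524364201, 458·1070²=524364200, difference 1.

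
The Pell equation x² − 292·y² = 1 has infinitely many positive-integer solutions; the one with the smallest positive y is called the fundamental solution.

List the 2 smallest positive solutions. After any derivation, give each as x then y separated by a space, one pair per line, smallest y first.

2281249 133500
10408194000001 609093483000

√292 → a₀=17, period (11,2,1,3,8,3,1,2,11,34); ℓ=10 even so k=9
i=0: a=17 ⇒ p=17, q=1
…
i=2: a=2 ⇒ p=393, q=23
…
i=4: a=3 ⇒ p=2136, q=125
i=5: a=8 ⇒ p=17669, q=1034
i=6: a=3 ⇒ p=55143, q=3227
…
i=8: a=2 ⇒ p=200767, q=11749
i=9: a=11 ⇒ p=2281249, q=133500
fundamental: x₁=2281249, y₁=133500  (since 5204097000001 − 292·17822250000 = 1)
(2281249+133500√292)^2 = 10408194000001 + 609093483000√292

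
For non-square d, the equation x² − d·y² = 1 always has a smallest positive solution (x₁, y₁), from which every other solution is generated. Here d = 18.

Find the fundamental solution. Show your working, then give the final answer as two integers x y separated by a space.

[4; 4,8] for √18; ℓ=2 ⇒ convergent index 1
k=0  a_k=4  p_k/q_k = 4/1
k=1  a_k=4  p_k/q_k = 17/4
(x₁, y₁) = (17, 4);  17² − 18·4² = 1 ✓

17 4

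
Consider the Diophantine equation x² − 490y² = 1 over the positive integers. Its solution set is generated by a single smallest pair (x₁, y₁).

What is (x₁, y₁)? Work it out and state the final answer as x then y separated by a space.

[22; 7,2,1,4,4,4,1,2,7,44] for √490; ℓ=10 ⇒ convergent index 9
a_0=22:  p_0=22·1+0=22,  q_0=22·0+1=1
…
a_2=2:  p_2=2·155+22=332,  q_2=2·7+1=15
…
a_4=4:  p_4=4·487+332=2280,  q_4=4·22+15=103
a_5=4:  p_5=4·2280+487=9607,  q_5=4·103+22=434
a_6=4:  p_6=4·9607+2280=40708,  q_6=4·434+103=1839
a_7=1:  p_7=1·40708+9607=50315,  q_7=1·1839+434=2273
a_8=2:  p_8=2·50315+40708=141338,  q_8=2·2273+1839=6385
a_9=7:  p_9=7·141338+50315=1039681,  q_9=7·6385+2273=46968
→ (1039681, 46968).  Check: 1039681²=1080936581761, 490·46968²=1080936581760, difference 1.

1039681 46968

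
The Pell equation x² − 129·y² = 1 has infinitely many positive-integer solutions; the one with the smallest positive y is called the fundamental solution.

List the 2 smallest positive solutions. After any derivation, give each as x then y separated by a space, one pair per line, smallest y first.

16855 1484
568182049 50025640

√129 → a₀=11, period (2,1,3,1,6,1,3,1,2,22); ℓ=10 even so k=9
step 0: (11, 1)  from 11·(1,0) + (0,1)
…
step 4: (159, 14)  from 1·(125,11) + (34,3)
step 5: (1079, 95)  from 6·(159,14) + (125,11)
…
step 7: (4793, 422)  from 3·(1238,109) + (1079,95)
step 8: (6031, 531)  from 1·(4793,422) + (1238,109)
step 9: (16855, 1484)  from 2·(6031,531) + (4793,422)
(x₁, y₁) = (16855, 1484);  16855² − 129·1484² = 1 ✓
k=2:  x_2 = 16855·16855+129·1484·1484 = 568182049,  y_2 = 16855·1484+1484·16855 = 50025640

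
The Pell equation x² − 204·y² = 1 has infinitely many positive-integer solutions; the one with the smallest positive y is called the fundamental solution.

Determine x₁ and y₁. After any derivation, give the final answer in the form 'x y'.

4999 350

√204 = [14; 3,1,1,6,1,1,3,28, …], period ℓ=8 (even) → k=7
k=0  a_k=14  p_k/q_k = 14/1
…
k=2  a_k=1  p_k/q_k = 57/4
…
k=6  a_k=1  p_k/q_k = 1414/99
k=7  a_k=3  p_k/q_k = 4999/350
→ (4999, 350).  Check: 4999²=24990001, 204·350²=24990000, difference 1.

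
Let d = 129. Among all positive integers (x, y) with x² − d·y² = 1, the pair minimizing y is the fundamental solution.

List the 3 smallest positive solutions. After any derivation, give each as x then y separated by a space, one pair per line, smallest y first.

16855 1484
568182049 50025640
19153416854935 1686364322916

d=129: √d = [11; 2,1,3,1,6,1,3,1,2,22] (ℓ=10, even), read p_9/q_9
i=0: a=11 ⇒ p=11, q=1
…
i=2: a=1 ⇒ p=34, q=3
…
i=5: a=6 ⇒ p=1079, q=95
i=6: a=1 ⇒ p=1238, q=109
…
i=8: a=1 ⇒ p=6031, q=531
i=9: a=2 ⇒ p=16855, q=1484
→ (16855, 1484).  Check: 16855²=284091025, 129·1484²=284091024, difference 1.
(x_2, y_2) = (16855·16855 + 129·1484·1484, 16855·1484 + 1484·16855) = (568182049, 50025640)
(x_3, y_3) = (16855·568182049 + 129·1484·50025640, 16855·50025640 + 1484·568182049) = (19153416854935, 1686364322916)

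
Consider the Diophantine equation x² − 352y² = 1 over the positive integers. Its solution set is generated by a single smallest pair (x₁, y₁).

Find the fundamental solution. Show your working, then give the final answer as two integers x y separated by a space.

[18; 1,3,5,9,5,3,1,36] for √352; ℓ=8 ⇒ convergent index 7
step 0: (18, 1)  from 18·(1,0) + (0,1)
step 1: (19, 1)  from 1·(18,1) + (1,0)
…
step 4: (3621, 193)  from 9·(394,21) + (75,4)
step 5: (18499, 986)  from 5·(3621,193) + (394,21)
step 6: (59118, 3151)  from 3·(18499,986) + (3621,193)
step 7: (77617, 4137)  from 1·(59118,3151) + (18499,986)
→ (77617, 4137).  Check: 77617²=6024398689, 352·4137²=6024398688, difference 1.

77617 4137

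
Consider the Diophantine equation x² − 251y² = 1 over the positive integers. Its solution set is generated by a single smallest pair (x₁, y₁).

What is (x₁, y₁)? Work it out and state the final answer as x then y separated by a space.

√251 = [15; 1,5,2,1,2,…,5,1,30, …], period ℓ=14 (even) → k=13
k=0  a_k=15  p_k/q_k = 15/1
k=1  a_k=1  p_k/q_k = 16/1
…
k=7  a_k=15  p_k/q_k = 29563/1866
k=8  a_k=2  p_k/q_k = 61043/3853
…
k=12  a_k=5  p_k/q_k = 3097857/195535
k=13  a_k=1  p_k/q_k = 3674890/231957
→ (3674890, 231957).  Check: 3674890²=13504816512100, 251·231957²=13504816512099, difference 1.

3674890 231957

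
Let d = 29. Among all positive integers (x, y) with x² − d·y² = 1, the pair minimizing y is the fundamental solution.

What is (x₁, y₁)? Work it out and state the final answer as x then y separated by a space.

9801 1820

d=29: √d = [5; 2,1,1,2,10] (ℓ=5, odd), read p_9/q_9
i=0: a=5 ⇒ p=5, q=1
…
i=5: a=10 ⇒ p=727, q=135
i=6: a=2 ⇒ p=1524, q=283
i=7: a=1 ⇒ p=2251, q=418
i=8: a=1 ⇒ p=3775, q=701
i=9: a=2 ⇒ p=9801, q=1820
fundamental: x₁=9801, y₁=1820  (since 96059601 − 29·3312400 = 1)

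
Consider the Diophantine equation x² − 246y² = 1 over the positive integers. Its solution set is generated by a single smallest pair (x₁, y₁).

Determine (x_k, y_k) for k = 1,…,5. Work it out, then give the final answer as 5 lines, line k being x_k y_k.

88805 5662
15772656049 1005627820
2801381440774085 178609557104538
497553357680112580801 31722843436331366360
88370451854763414035291525 5634294222548204422095062

d=246: √d = [15; 1,2,5,1,14,1,5,2,1,30] (ℓ=10, even), read p_9/q_9
i=0: a=15 ⇒ p=15, q=1
…
i=3: a=5 ⇒ p=251, q=16
…
i=8: a=2 ⇒ p=60777, q=3875
i=9: a=1 ⇒ p=88805, q=5662
(x₁, y₁) = (88805, 5662);  88805² − 246·5662² = 1 ✓
(88805+5662√246)^2 = 15772656049 + 1005627820√246
(88805+5662√246)^3 = 2801381440774085 + 178609557104538√246
(88805+5662√246)^4 = 497553357680112580801 + 31722843436331366360√246
(88805+5662√246)^5 = 88370451854763414035291525 + 5634294222548204422095062√246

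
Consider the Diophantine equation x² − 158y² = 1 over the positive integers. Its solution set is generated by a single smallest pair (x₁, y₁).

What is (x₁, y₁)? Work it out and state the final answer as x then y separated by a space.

d=158: √d = [12; 1,1,3,12,3,1,1,24] (ℓ=8, even), read p_7/q_7
step 0: (12, 1)  from 12·(1,0) + (0,1)
…
step 2: (25, 2)  from 1·(13,1) + (12,1)
step 3: (88, 7)  from 3·(25,2) + (13,1)
step 4: (1081, 86)  from 12·(88,7) + (25,2)
…
step 6: (4412, 351)  from 1·(3331,265) + (1081,86)
step 7: (7743, 616)  from 1·(4412,351) + (3331,265)
(x₁, y₁) = (7743, 616);  7743² − 158·616² = 1 ✓

7743 616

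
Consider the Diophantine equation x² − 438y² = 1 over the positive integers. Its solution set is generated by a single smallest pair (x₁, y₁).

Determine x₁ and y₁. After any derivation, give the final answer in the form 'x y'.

293 14

d=438: √d = [20; 1,12,1,40] (ℓ=4, even), read p_3/q_3
k=0  a_k=20  p_k/q_k = 20/1
…
k=2  a_k=12  p_k/q_k = 272/13
k=3  a_k=1  p_k/q_k = 293/14
fundamental: x₁=293, y₁=14  (since 85849 − 438·196 = 1)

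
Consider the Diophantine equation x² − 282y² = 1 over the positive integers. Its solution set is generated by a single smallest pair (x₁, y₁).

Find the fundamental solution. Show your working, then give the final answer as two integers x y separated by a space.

2351 140

d=282: √d = [16; 1,3,1,4,1,3,1,32] (ℓ=8, even), read p_7/q_7
k=0  a_k=16  p_k/q_k = 16/1
k=1  a_k=1  p_k/q_k = 17/1
k=2  a_k=3  p_k/q_k = 67/4
…
k=4  a_k=4  p_k/q_k = 403/24
…
k=6  a_k=3  p_k/q_k = 1864/111
k=7  a_k=1  p_k/q_k = 2351/140
(x₁, y₁) = (2351, 140);  2351² − 282·140² = 1 ✓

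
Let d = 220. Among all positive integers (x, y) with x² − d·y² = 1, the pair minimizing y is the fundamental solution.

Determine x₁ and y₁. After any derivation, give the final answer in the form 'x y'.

√220 → a₀=14, period (1,4,1,28); ℓ=4 even so k=3
k=0  a_k=14  p_k/q_k = 14/1
k=1  a_k=1  p_k/q_k = 15/1
k=2  a_k=4  p_k/q_k = 74/5
k=3  a_k=1  p_k/q_k = 89/6
→ (89, 6).  Check: 89²=7921, 220·6²=7920, difference 1.

89 6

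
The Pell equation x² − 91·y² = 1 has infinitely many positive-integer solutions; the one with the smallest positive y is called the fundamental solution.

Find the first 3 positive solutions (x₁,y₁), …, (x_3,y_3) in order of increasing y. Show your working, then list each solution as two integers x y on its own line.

d=91: √d = [9; 1,1,5,1,5,1,1,18] (ℓ=8, even), read p_7/q_7
k=0  a_k=9  p_k/q_k = 9/1
…
k=6  a_k=1  p_k/q_k = 849/89
k=7  a_k=1  p_k/q_k = 1574/165
→ (1574, 165).  Check: 1574²=2477476, 91·165²=2477475, difference 1.
k=2:  x_2 = 1574·1574+91·165·165 = 4954951,  y_2 = 1574·165+165·1574 = 519420
k=3:  x_3 = 1574·4954951+91·165·519420 = 15598184174,  y_3 = 1574·519420+165·4954951 = 1635133995

1574 165
4954951 519420
15598184174 1635133995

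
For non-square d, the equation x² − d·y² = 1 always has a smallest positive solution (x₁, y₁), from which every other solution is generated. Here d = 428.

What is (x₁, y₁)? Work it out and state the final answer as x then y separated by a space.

√428 = [20; 1,2,4,1,5,10,5,1,4,2,1,40, …], period ℓ=12 (even) → k=11
i=0: a=20 ⇒ p=20, q=1
…
i=2: a=2 ⇒ p=62, q=3
i=3: a=4 ⇒ p=269, q=13
i=4: a=1 ⇒ p=331, q=16
i=5: a=5 ⇒ p=1924, q=93
…
i=8: a=1 ⇒ p=119350, q=5769
i=9: a=4 ⇒ p=577179, q=27899
i=10: a=2 ⇒ p=1273708, q=61567
i=11: a=1 ⇒ p=1850887, q=89466
(x₁, y₁) = (1850887, 89466);  1850887² − 428·89466² = 1 ✓

1850887 89466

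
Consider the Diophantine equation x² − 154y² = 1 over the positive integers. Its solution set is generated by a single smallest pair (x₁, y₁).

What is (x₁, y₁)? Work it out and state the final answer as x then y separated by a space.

√154 = [12; 2,2,3,1,2,1,3,2,2,24, …], period ℓ=10 (even) → k=9
step 0: (12, 1)  from 12·(1,0) + (0,1)
…
step 2: (62, 5)  from 2·(25,2) + (12,1)
…
step 5: (757, 61)  from 2·(273,22) + (211,17)
step 6: (1030, 83)  from 1·(757,61) + (273,22)
…
step 8: (8724, 703)  from 2·(3847,310) + (1030,83)
step 9: (21295, 1716)  from 2·(8724,703) + (3847,310)
fundamental: x₁=21295, y₁=1716  (since 453477025 − 154·2944656 = 1)

21295 1716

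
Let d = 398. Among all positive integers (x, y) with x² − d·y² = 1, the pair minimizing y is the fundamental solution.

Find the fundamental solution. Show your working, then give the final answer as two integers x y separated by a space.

399 20

√398 → a₀=19, period (1,18,1,38); ℓ=4 even so k=3
a_0=19:  p_0=19·1+0=19,  q_0=19·0+1=1
…
a_2=18:  p_2=18·20+19=379,  q_2=18·1+1=19
a_3=1:  p_3=1·379+20=399,  q_3=1·19+1=20
(x₁, y₁) = (399, 20);  399² − 398·20² = 1 ✓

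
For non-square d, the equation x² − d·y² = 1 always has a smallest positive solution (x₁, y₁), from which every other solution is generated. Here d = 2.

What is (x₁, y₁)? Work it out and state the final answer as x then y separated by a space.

3 2

√2 → a₀=1, period (2); ℓ=1 odd so k=1
a_0=1:  p_0=1·1+0=1,  q_0=1·0+1=1
a_1=2:  p_1=2·1+1=3,  q_1=2·1+0=2
→ (3, 2).  Check: 3²=9, 2·2²=8, difference 1.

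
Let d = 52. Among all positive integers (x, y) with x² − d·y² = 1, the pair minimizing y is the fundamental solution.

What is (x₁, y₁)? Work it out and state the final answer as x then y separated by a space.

649 90

√52 → a₀=7, period (4,1,2,1,4,14); ℓ=6 even so k=5
k=0  a_k=7  p_k/q_k = 7/1
…
k=3  a_k=2  p_k/q_k = 101/14
k=4  a_k=1  p_k/q_k = 137/19
k=5  a_k=4  p_k/q_k = 649/90
fundamental: x₁=649, y₁=90  (since 421201 − 52·8100 = 1)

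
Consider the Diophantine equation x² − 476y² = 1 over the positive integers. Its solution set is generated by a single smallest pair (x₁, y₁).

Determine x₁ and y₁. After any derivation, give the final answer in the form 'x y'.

28799 1320

√476 → a₀=21, period (1,4,2,10,2,4,1,42); ℓ=8 even so k=7
step 0: (21, 1)  from 21·(1,0) + (0,1)
…
step 2: (109, 5)  from 4·(22,1) + (21,1)
…
step 5: (5258, 241)  from 2·(2509,115) + (240,11)
step 6: (23541, 1079)  from 4·(5258,241) + (2509,115)
step 7: (28799, 1320)  from 1·(23541,1079) + (5258,241)
fundamental: x₁=28799, y₁=1320  (since 829382401 − 476·1742400 = 1)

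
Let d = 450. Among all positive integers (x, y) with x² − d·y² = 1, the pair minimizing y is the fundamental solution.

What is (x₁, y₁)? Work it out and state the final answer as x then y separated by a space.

19601 924

√450 → a₀=21, period (4,1,2,4,2,1,4,42); ℓ=8 even so k=7
step 0: (21, 1)  from 21·(1,0) + (0,1)
…
step 3: (297, 14)  from 2·(106,5) + (85,4)
…
step 6: (4179, 197)  from 1·(2885,136) + (1294,61)
step 7: (19601, 924)  from 4·(4179,197) + (2885,136)
(x₁, y₁) = (19601, 924);  19601² − 450·924² = 1 ✓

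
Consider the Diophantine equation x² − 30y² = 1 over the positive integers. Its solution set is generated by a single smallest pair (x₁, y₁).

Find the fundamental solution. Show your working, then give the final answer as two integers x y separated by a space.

11 2

d=30: √d = [5; 2,10] (ℓ=2, even), read p_1/q_1
step 0: (5, 1)  from 5·(1,0) + (0,1)
step 1: (11, 2)  from 2·(5,1) + (1,0)
fundamental: x₁=11, y₁=2  (since 121 − 30·4 = 1)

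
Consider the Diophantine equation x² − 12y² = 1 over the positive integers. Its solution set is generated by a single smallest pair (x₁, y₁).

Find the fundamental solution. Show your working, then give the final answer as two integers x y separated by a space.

7 2

[3; 2,6] for √12; ℓ=2 ⇒ convergent index 1
i=0: a=3 ⇒ p=3, q=1
i=1: a=2 ⇒ p=7, q=2
→ (7, 2).  Check: 7²=49, 12·2²=48, difference 1.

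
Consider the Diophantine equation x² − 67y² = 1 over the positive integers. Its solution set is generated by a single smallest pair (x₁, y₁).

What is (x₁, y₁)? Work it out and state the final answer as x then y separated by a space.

√67 → a₀=8, period (5,2,1,1,7,1,1,2,5,16); ℓ=10 even so k=9
a_0=8:  p_0=8·1+0=8,  q_0=8·0+1=1
…
a_2=2:  p_2=2·41+8=90,  q_2=2·5+1=11
…
a_5=7:  p_5=7·221+131=1678,  q_5=7·27+16=205
…
a_7=1:  p_7=1·1899+1678=3577,  q_7=1·232+205=437
a_8=2:  p_8=2·3577+1899=9053,  q_8=2·437+232=1106
a_9=5:  p_9=5·9053+3577=48842,  q_9=5·1106+437=5967
→ (48842, 5967).  Check: 48842²=2385540964, 67·5967²=2385540963, difference 1.

48842 5967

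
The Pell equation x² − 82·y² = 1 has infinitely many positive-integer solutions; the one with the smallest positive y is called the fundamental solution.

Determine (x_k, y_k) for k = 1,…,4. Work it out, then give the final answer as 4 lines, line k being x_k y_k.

163 18
53137 5868
17322499 1912950
5647081537 623615832

d=82: √d = [9; 18] (ℓ=1, odd), read p_1/q_1
k=0  a_k=9  p_k/q_k = 9/1
k=1  a_k=18  p_k/q_k = 163/18
(x₁, y₁) = (163, 18);  163² − 82·18² = 1 ✓
(163+18√82)^2 = 53137 + 5868√82
(163+18√82)^3 = 17322499 + 1912950√82
(163+18√82)^4 = 5647081537 + 623615832√82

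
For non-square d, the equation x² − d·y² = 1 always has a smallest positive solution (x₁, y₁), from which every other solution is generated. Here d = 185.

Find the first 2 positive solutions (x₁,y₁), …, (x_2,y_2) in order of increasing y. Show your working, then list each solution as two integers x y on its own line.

9249 680
171088001 12578640

d=185: √d = [13; 1,1,1,1,26] (ℓ=5, odd), read p_9/q_9
i=0: a=13 ⇒ p=13, q=1
i=1: a=1 ⇒ p=14, q=1
i=2: a=1 ⇒ p=27, q=2
i=3: a=1 ⇒ p=41, q=3
i=4: a=1 ⇒ p=68, q=5
i=5: a=26 ⇒ p=1809, q=133
…
i=8: a=1 ⇒ p=5563, q=409
i=9: a=1 ⇒ p=9249, q=680
(x₁, y₁) = (9249, 680);  9249² − 185·680² = 1 ✓
k=2:  x_2 = 9249·9249+185·680·680 = 171088001,  y_2 = 9249·680+680·9249 = 12578640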